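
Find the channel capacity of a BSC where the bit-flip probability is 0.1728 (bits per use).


H(p) = -p*log2(p) - (1-p)*log2(1-p) = -0.1728*log2(0.1728) - 0.8272*log2(0.8272) = 0.437672 + 0.226398 = 0.6641. C = 1 - H(p) = 1 - 0.6641 = 0.3359

0.3359 bits


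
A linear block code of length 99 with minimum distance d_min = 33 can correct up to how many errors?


Correction capability = floor((d-1)/2) = floor((33-1)/2) = 16

16 errors


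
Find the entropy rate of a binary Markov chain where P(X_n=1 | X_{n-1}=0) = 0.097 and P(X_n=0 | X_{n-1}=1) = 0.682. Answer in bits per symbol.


Stationary distribution: pi_0 = p10/(p01+p10) = 0.8755, pi_1 = 0.1245. Entropy rate H' = pi_0*H(p01) + pi_1*H(p10) = 0.8755*0.4594 + 0.1245*0.9022 = 0.5145

0.5145 bits/symbol


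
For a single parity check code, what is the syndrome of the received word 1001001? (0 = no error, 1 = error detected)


Syndrome = XOR of all bits = 1 XOR 0 XOR 0 XOR 1 XOR 0 XOR 0 XOR 1 = 1

1


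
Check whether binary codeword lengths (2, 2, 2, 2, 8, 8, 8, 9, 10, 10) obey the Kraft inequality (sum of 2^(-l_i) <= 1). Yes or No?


Kraft sum = sum(2^(-l_i)) = 1.0156, need <= 1. Result: violated (a binary prefix-free code with these lengths cannot exist)

No


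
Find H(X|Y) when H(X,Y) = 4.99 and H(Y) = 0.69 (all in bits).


H(X|Y) = H(X,Y) - H(Y) = 4.99 - 0.69 = 4.3

4.3 bits


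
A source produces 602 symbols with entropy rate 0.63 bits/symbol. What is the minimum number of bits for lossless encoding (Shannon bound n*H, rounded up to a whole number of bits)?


Minimum bits >= n * H = 602 * 0.63 = 379.26, rounded up to a whole number of bits = 380

380 bits


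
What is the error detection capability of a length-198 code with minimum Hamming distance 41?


Detection capability = d_min - 1 = 41 - 1 = 40

40 errors


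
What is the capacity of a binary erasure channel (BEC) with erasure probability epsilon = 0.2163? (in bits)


C = 1 - epsilon = 1 - 0.2163 = 0.7837

0.7837 bits


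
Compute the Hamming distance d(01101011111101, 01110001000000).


Count differing positions: . . . ^ ^ . ^ . ^ ^ ^ ^ . ^ = 8 differences

8


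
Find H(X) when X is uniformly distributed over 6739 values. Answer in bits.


H = log2(n) = log2(6739) = 12.7183

12.7183 bits


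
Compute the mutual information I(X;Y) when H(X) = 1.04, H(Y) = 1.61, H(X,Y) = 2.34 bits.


I(X;Y) = H(X) + H(Y) - H(X,Y) = 1.04 + 1.61 - 2.34 = 0.31

0.31 bits


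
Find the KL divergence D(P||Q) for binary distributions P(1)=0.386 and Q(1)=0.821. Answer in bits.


KL = p*log2(p/q) + (1-p)*log2((1-p)/(1-q)) = 0.386*log2(0.386/0.821) + 0.614*log2(0.614/0.179) = 0.6716

0.6716 bits


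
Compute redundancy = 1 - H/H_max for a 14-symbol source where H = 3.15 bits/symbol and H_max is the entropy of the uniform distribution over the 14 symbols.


H_max = log2(K) = log2(14) = 3.8074 bits/symbol. Redundancy = 1 - H/H_max = 1 - 3.15/3.8074 = 1 - 0.8273 = 0.1727

0.1727


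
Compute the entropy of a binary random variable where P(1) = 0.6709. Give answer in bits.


H = -p*log2(p) - (1-p)*log2(1-p). -0.6709*log2(0.6709) = 0.386325; -0.3291*log2(0.3291) = 0.527680. H = 0.386325 + 0.527680 = 0.914

0.914 bits


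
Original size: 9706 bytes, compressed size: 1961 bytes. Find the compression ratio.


Ratio = original / compressed = 9706 / 1961 = 4.9495

4.9495


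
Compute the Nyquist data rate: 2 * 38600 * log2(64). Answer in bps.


Rate = 2 * B * log2(M) = 2 * 38600 * 6.0 = 463200.0

463200.0 bps


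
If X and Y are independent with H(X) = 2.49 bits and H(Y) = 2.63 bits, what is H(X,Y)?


For independent variables, H(X,Y) = H(X) + H(Y) = 2.49 + 2.63 = 5.12

5.12 bits


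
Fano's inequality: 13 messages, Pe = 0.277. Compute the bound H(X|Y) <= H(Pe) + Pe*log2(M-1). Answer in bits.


H(Pe) = -Pe*log2(Pe) - (1-Pe)*log2(1-Pe) = -0.277*log2(0.277) - 0.723*log2(0.723) = 0.513016 + 0.338315 = 0.8513. Pe*log2(M-1) = 0.277*log2(12) = 0.993035. Bound = H(Pe) + Pe*log2(M-1) = 0.513016 + 0.338315 + 0.993035 = 1.8444

1.8444 bits


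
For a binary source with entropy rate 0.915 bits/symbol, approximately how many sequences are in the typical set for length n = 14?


log2|A_typical| = nH = 14 * 0.915 = 12.81, so |A_typical| ~ 2^12.81 = 7.181e+03

7.181e+03


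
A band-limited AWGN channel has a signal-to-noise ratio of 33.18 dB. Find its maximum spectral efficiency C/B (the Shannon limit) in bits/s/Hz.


SNR_linear = 10^(33.18/10) = 2079.6967; C/B = log2(1 + SNR_linear) = log2(1 + 2079.6967) = 11.0229

11.0229 bits/s/Hz


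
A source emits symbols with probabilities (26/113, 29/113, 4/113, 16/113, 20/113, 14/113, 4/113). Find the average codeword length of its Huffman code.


Huffman construction (repeatedly merge the two least-probable nodes; each merge adds 1 bit to every symbol beneath it): 4/113 + 4/113 = 8/113; 8/113 + 14/113 = 22/113; 16/113 + 20/113 = 36/113; 22/113 + 26/113 = 48/113; 29/113 + 36/113 = 65/113; 48/113 + 65/113 = 1. Resulting codeword lengths (in the order the probabilities were given): (2, 2, 4, 3, 3, 3, 4). L_avg = sum(p_i * l_i) = 26/113*2 + 29/113*2 + 4/113*4 + 16/113*3 + 20/113*3 + 14/113*3 + 4/113*4 = 292/113 = 2.5841

2.5841 bits


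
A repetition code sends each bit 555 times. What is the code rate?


Rate = k/n = 1/555

1/555


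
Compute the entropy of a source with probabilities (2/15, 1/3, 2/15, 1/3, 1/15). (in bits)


H = -sum(p_i * log2(p_i)). Terms: -(2/15)*log2(2/15) = 0.387585; -(1/3)*log2(1/3) = 0.528321; -(2/15)*log2(2/15) = 0.387585; -(1/3)*log2(1/3) = 0.528321; -(1/15)*log2(1/15) = 0.260459. H = 0.387585 + 0.528321 + 0.387585 + 0.528321 + 0.260459 = 2.0923

2.0923 bits


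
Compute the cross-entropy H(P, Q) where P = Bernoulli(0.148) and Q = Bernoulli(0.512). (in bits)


H(P,Q) = -p*log2(q) - (1-p)*log2(1-q). -0.148*log2(0.512) = 0.142936; -0.852*log2(0.488) = 0.881860. H(P,Q) = 0.142936 + 0.881860 = 1.0248

1.0248 bits


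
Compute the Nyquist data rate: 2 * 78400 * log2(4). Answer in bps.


Rate = 2 * B * log2(M) = 2 * 78400 * 2.0 = 313600.0

313600.0 bps


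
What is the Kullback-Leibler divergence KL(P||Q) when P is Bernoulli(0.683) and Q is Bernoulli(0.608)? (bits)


KL = p*log2(p/q) + (1-p)*log2((1-p)/(1-q)) = 0.683*log2(0.683/0.608) + 0.317*log2(0.317/0.392) = 0.0175

0.0175 bits


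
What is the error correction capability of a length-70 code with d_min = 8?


Correction capability = floor((d-1)/2) = floor((8-1)/2) = 3

3 errors


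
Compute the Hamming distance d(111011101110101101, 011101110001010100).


Count differing positions: ^ . . ^ ^ . . ^ ^ ^ ^ ^ ^ ^ ^ . . ^ = 12 differences

12


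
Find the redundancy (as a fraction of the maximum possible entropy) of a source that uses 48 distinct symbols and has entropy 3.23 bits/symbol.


H_max = log2(K) = log2(48) = 5.585 bits/symbol. Redundancy = 1 - H/H_max = 1 - 3.23/5.585 = 1 - 0.5783 = 0.4217

0.4217


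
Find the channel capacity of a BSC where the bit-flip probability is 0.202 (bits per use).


H(p) = -p*log2(p) - (1-p)*log2(1-p) = -0.202*log2(0.202) - 0.798*log2(0.798) = 0.466130 + 0.259780 = 0.7259. C = 1 - H(p) = 1 - 0.7259 = 0.2741

0.2741 bits


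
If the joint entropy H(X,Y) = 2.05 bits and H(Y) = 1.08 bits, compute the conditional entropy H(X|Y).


H(X|Y) = H(X,Y) - H(Y) = 2.05 - 1.08 = 0.97

0.97 bits


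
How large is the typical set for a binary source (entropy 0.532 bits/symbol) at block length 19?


log2|A_typical| = nH = 19 * 0.532 = 10.108, so |A_typical| ~ 2^10.108 = 1.104e+03

1.104e+03


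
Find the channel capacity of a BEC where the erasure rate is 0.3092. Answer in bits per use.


C = 1 - epsilon = 1 - 0.3092 = 0.6908

0.6908 bits


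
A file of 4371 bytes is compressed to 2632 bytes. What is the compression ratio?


Ratio = original / compressed = 4371 / 2632 = 1.6607

1.6607


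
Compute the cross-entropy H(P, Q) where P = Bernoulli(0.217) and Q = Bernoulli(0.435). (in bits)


H(P,Q) = -p*log2(q) - (1-p)*log2(1-q). -0.217*log2(0.435) = 0.260598; -0.783*log2(0.565) = 0.644939. H(P,Q) = 0.260598 + 0.644939 = 0.9055

0.9055 bits


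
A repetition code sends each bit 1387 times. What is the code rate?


Rate = k/n = 1/1387

1/1387


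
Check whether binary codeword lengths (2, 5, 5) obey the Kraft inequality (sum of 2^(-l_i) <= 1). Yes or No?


Kraft sum = sum(2^(-l_i)) = 0.3125, need <= 1. Result: satisfied (a binary prefix-free code with these lengths exists)

Yes


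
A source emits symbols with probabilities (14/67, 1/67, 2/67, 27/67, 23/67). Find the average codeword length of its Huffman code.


Huffman construction (repeatedly merge the two least-probable nodes; each merge adds 1 bit to every symbol beneath it): 1/67 + 2/67 = 3/67; 3/67 + 14/67 = 17/67; 17/67 + 23/67 = 40/67; 27/67 + 40/67 = 1. Resulting codeword lengths (in the order the probabilities were given): (3, 4, 4, 1, 2). L_avg = sum(p_i * l_i) = 14/67*3 + 1/67*4 + 2/67*4 + 27/67*1 + 23/67*2 = 127/67 = 1.8955

1.8955 bits


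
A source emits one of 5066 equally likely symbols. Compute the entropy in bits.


H = log2(n) = log2(5066) = 12.3066

12.3066 bits


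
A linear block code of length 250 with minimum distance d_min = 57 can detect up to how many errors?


Detection capability = d_min - 1 = 57 - 1 = 56

56 errors


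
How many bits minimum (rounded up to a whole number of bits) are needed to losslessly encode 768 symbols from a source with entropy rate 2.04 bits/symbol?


Minimum bits >= n * H = 768 * 2.04 = 1566.72, rounded up to a whole number of bits = 1567

1567 bits


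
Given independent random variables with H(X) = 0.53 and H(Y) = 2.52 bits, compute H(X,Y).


For independent variables, H(X,Y) = H(X) + H(Y) = 0.53 + 2.52 = 3.05

3.05 bits


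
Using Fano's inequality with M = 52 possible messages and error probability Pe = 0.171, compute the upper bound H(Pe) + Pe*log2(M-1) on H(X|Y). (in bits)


H(Pe) = -Pe*log2(Pe) - (1-Pe)*log2(1-Pe) = -0.171*log2(0.171) - 0.829*log2(0.829) = 0.435696 + 0.224291 = 0.66. Pe*log2(M-1) = 0.171*log2(51) = 0.969985. Bound = H(Pe) + Pe*log2(M-1) = 0.435696 + 0.224291 + 0.969985 = 1.63

1.63 bits


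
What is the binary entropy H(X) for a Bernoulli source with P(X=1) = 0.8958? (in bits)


H = -p*log2(p) - (1-p)*log2(1-p). -0.8958*log2(0.8958) = 0.142210; -0.1042*log2(0.1042) = 0.339960. H = 0.142210 + 0.339960 = 0.4822

0.4822 bits


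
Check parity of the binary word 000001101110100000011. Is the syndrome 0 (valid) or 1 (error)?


Syndrome = XOR of all bits = 0 XOR 0 XOR 0 XOR 0 XOR 0 XOR 1 XOR 1 XOR 0 XOR 1 XOR 1 XOR 1 XOR 0 XOR 1 XOR 0 XOR 0 XOR 0 XOR 0 XOR 0 XOR 0 XOR 1 XOR 1 = 0

0


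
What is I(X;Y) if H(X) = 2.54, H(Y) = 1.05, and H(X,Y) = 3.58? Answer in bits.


I(X;Y) = H(X) + H(Y) - H(X,Y) = 2.54 + 1.05 - 3.58 = 0.01

0.01 bits


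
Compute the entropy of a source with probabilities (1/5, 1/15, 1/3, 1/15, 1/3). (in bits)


H = -sum(p_i * log2(p_i)). Terms: -(1/5)*log2(1/5) = 0.464386; -(1/15)*log2(1/15) = 0.260459; -(1/3)*log2(1/3) = 0.528321; -(1/15)*log2(1/15) = 0.260459; -(1/3)*log2(1/3) = 0.528321. H = 0.464386 + 0.260459 + 0.528321 + 0.260459 + 0.528321 = 2.0419

2.0419 bits


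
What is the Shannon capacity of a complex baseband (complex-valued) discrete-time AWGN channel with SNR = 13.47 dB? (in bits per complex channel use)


SNR_linear = 10^(13.47/10) = 22.2331; C = log2(1 + SNR_linear) = log2(1 + 22.2331) = 4.5381

4.5381 bits/channel use


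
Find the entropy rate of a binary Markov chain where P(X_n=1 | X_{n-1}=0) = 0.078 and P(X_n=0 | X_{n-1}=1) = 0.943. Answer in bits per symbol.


Stationary distribution: pi_0 = p10/(p01+p10) = 0.9236, pi_1 = 0.0764. Entropy rate H' = pi_0*H(p01) + pi_1*H(p10) = 0.9236*0.3951 + 0.0764*0.3154 = 0.389

0.389 bits/symbol


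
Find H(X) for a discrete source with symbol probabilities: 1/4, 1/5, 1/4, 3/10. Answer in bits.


H = -sum(p_i * log2(p_i)). Terms: -(1/4)*log2(1/4) = 0.500000; -(1/5)*log2(1/5) = 0.464386; -(1/4)*log2(1/4) = 0.500000; -(3/10)*log2(3/10) = 0.521090. H = 0.500000 + 0.464386 + 0.500000 + 0.521090 = 1.9855

1.9855 bits


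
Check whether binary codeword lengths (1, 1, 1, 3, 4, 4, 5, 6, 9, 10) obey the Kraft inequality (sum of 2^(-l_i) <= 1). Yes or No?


Kraft sum = sum(2^(-l_i)) = 1.7998, need <= 1. Result: violated (a binary prefix-free code with these lengths cannot exist)

No


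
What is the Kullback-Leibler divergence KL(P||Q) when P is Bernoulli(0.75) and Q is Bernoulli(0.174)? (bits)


KL = p*log2(p/q) + (1-p)*log2((1-p)/(1-q)) = 0.75*log2(0.75/0.174) + 0.25*log2(0.25/0.826) = 1.1498

1.1498 bits


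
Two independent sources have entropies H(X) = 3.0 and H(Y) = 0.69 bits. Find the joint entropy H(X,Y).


For independent variables, H(X,Y) = H(X) + H(Y) = 3.0 + 0.69 = 3.69

3.69 bits


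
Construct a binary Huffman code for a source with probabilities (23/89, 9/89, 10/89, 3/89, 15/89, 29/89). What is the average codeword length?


Huffman construction (repeatedly merge the two least-probable nodes; each merge adds 1 bit to every symbol beneath it): 3/89 + 9/89 = 12/89; 10/89 + 12/89 = 22/89; 15/89 + 22/89 = 37/89; 23/89 + 29/89 = 52/89; 37/89 + 52/89 = 1. Resulting codeword lengths (in the order the probabilities were given): (2, 4, 3, 4, 2, 2). L_avg = sum(p_i * l_i) = 23/89*2 + 9/89*4 + 10/89*3 + 3/89*4 + 15/89*2 + 29/89*2 = 212/89 = 2.382

2.382 bits


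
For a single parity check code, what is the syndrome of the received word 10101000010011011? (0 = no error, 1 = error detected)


Syndrome = XOR of all bits = 1 XOR 0 XOR 1 XOR 0 XOR 1 XOR 0 XOR 0 XOR 0 XOR 0 XOR 1 XOR 0 XOR 0 XOR 1 XOR 1 XOR 0 XOR 1 XOR 1 = 0

0


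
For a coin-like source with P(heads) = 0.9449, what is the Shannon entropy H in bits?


H = -p*log2(p) - (1-p)*log2(1-p). -0.9449*log2(0.9449) = 0.077261; -0.0551*log2(0.0551) = 0.230417. H = 0.077261 + 0.230417 = 0.3077

0.3077 bits


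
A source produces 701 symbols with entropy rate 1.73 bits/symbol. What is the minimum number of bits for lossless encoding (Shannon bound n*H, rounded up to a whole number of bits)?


Minimum bits >= n * H = 701 * 1.73 = 1212.73, rounded up to a whole number of bits = 1213

1213 bits


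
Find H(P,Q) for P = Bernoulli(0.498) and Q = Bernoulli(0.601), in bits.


H(P,Q) = -p*log2(q) - (1-p)*log2(1-q). -0.498*log2(0.601) = 0.365812; -0.502*log2(0.399) = 0.665421. H(P,Q) = 0.365812 + 0.665421 = 1.0312

1.0312 bits


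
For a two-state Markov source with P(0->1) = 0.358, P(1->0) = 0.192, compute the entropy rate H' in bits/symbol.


Stationary distribution: pi_0 = p10/(p01+p10) = 0.3491, pi_1 = 0.6509. Entropy rate H' = pi_0*H(p01) + pi_1*H(p10) = 0.3491*0.941 + 0.6509*0.7056 = 0.7878

0.7878 bits/symbol


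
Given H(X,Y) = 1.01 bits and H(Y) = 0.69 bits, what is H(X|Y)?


H(X|Y) = H(X,Y) - H(Y) = 1.01 - 0.69 = 0.32

0.32 bits


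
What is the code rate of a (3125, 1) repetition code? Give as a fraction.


Rate = k/n = 1/3125

1/3125


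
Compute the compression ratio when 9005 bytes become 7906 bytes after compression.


Ratio = original / compressed = 9005 / 7906 = 1.139

1.139


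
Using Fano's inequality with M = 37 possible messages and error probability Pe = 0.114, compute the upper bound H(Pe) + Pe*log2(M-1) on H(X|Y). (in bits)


H(Pe) = -Pe*log2(Pe) - (1-Pe)*log2(1-Pe) = -0.114*log2(0.114) - 0.886*log2(0.886) = 0.357150 + 0.154715 = 0.5119. Pe*log2(M-1) = 0.114*log2(36) = 0.589371. Bound = H(Pe) + Pe*log2(M-1) = 0.357150 + 0.154715 + 0.589371 = 1.1012

1.1012 bits


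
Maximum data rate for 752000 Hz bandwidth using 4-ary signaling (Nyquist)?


Rate = 2 * B * log2(M) = 2 * 752000 * 2.0 = 3008000.0

3008000.0 bps


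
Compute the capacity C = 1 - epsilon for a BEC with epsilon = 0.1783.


C = 1 - epsilon = 1 - 0.1783 = 0.8217

0.8217 bits


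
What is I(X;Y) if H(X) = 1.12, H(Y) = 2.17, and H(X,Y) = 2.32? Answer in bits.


I(X;Y) = H(X) + H(Y) - H(X,Y) = 1.12 + 2.17 - 2.32 = 0.97

0.97 bits


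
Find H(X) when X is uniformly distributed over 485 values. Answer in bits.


H = log2(n) = log2(485) = 8.9218

8.9218 bits


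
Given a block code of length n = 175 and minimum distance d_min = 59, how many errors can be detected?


Detection capability = d_min - 1 = 59 - 1 = 58

58 errors


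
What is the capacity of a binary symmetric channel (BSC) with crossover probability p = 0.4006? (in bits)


H(p) = -p*log2(p) - (1-p)*log2(1-p) = -0.4006*log2(0.4006) - 0.5994*log2(0.5994) = 0.528698 + 0.442602 = 0.9713. C = 1 - H(p) = 1 - 0.9713 = 0.0287

0.0287 bits


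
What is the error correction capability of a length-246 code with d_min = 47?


Correction capability = floor((d-1)/2) = floor((47-1)/2) = 23

23 errors


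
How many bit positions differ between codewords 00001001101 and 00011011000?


Count differing positions: . . . ^ . . ^ . ^ . ^ = 4 differences

4


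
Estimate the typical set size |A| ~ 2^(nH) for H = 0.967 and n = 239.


log2|A_typical| = nH = 239 * 0.967 = 231.113, so |A_typical| ~ 2^231.113 = 3.732e+69

3.732e+69


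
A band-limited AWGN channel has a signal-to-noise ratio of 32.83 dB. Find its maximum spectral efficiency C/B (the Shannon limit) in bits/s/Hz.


SNR_linear = 10^(32.83/10) = 1918.6687; C/B = log2(1 + SNR_linear) = log2(1 + 1918.6687) = 10.9066

10.9066 bits/s/Hz


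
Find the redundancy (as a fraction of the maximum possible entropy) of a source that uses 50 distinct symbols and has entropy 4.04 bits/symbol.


H_max = log2(K) = log2(50) = 5.6439 bits/symbol. Redundancy = 1 - H/H_max = 1 - 4.04/5.6439 = 1 - 0.7158 = 0.2842

0.2842


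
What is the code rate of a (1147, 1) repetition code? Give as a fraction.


Rate = k/n = 1/1147

1/1147


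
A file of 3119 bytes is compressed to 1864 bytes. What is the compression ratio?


Ratio = original / compressed = 3119 / 1864 = 1.6733

1.6733


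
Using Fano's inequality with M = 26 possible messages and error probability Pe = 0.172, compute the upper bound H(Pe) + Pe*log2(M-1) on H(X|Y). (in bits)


H(Pe) = -Pe*log2(Pe) - (1-Pe)*log2(1-Pe) = -0.172*log2(0.172) - 0.828*log2(0.828) = 0.436797 + 0.225462 = 0.6623. Pe*log2(M-1) = 0.172*log2(25) = 0.798743. Bound = H(Pe) + Pe*log2(M-1) = 0.436797 + 0.225462 + 0.798743 = 1.461

1.461 bits


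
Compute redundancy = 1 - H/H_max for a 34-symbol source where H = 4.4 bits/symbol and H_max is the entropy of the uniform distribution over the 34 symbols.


H_max = log2(K) = log2(34) = 5.0875 bits/symbol. Redundancy = 1 - H/H_max = 1 - 4.4/5.0875 = 1 - 0.8649 = 0.1351

0.1351


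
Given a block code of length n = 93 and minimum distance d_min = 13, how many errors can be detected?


Detection capability = d_min - 1 = 13 - 1 = 12

12 errors


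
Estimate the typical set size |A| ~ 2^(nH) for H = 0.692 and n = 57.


log2|A_typical| = nH = 57 * 0.692 = 39.444, so |A_typical| ~ 2^39.444 = 7.479e+11

7.479e+11


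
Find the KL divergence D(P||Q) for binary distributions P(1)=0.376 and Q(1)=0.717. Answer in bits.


KL = p*log2(p/q) + (1-p)*log2((1-p)/(1-q)) = 0.376*log2(0.376/0.717) + 0.624*log2(0.624/0.283) = 0.3617

0.3617 bits


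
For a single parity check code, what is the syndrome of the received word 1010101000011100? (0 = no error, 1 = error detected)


Syndrome = XOR of all bits = 1 XOR 0 XOR 1 XOR 0 XOR 1 XOR 0 XOR 1 XOR 0 XOR 0 XOR 0 XOR 0 XOR 1 XOR 1 XOR 1 XOR 0 XOR 0 = 1

1


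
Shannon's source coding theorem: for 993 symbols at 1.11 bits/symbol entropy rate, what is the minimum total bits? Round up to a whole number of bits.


Minimum bits >= n * H = 993 * 1.11 = 1102.23, rounded up to a whole number of bits = 1103

1103 bits


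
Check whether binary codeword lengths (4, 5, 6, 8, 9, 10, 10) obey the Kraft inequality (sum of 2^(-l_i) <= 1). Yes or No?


Kraft sum = sum(2^(-l_i)) = 0.1172, need <= 1. Result: satisfied (a binary prefix-free code with these lengths exists)

Yes


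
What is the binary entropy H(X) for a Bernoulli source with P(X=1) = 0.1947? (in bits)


H = -p*log2(p) - (1-p)*log2(1-p). -0.1947*log2(0.1947) = 0.459623; -0.8053*log2(0.8053) = 0.251577. H = 0.459623 + 0.251577 = 0.7112

0.7112 bits


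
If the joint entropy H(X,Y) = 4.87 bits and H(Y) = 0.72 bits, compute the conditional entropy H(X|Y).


H(X|Y) = H(X,Y) - H(Y) = 4.87 - 0.72 = 4.15

4.15 bits


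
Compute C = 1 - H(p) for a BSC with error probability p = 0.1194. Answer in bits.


H(p) = -p*log2(p) - (1-p)*log2(1-p) = -0.1194*log2(0.1194) - 0.8806*log2(0.8806) = 0.366095 + 0.161538 = 0.5276. C = 1 - H(p) = 1 - 0.5276 = 0.4724

0.4724 bits


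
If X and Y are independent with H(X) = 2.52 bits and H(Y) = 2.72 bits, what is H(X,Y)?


For independent variables, H(X,Y) = H(X) + H(Y) = 2.52 + 2.72 = 5.24

5.24 bits


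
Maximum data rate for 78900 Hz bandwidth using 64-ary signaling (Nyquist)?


Rate = 2 * B * log2(M) = 2 * 78900 * 6.0 = 946800.0

946800.0 bps


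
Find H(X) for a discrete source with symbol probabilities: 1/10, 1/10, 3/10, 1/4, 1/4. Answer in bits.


H = -sum(p_i * log2(p_i)). Terms: -(1/10)*log2(1/10) = 0.332193; -(1/10)*log2(1/10) = 0.332193; -(3/10)*log2(3/10) = 0.521090; -(1/4)*log2(1/4) = 0.500000; -(1/4)*log2(1/4) = 0.500000. H = 0.332193 + 0.332193 + 0.521090 + 0.500000 + 0.500000 = 2.1855

2.1855 bits


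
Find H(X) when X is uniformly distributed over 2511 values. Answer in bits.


H = log2(n) = log2(2511) = 11.294

11.294 bits


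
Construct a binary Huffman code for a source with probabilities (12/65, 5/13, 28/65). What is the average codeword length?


Huffman construction (repeatedly merge the two least-probable nodes; each merge adds 1 bit to every symbol beneath it): 12/65 + 5/13 = 37/65; 28/65 + 37/65 = 1. Resulting codeword lengths (in the order the probabilities were given): (2, 2, 1). L_avg = sum(p_i * l_i) = 12/65*2 + 5/13*2 + 28/65*1 = 102/65 = 1.5692

1.5692 bits


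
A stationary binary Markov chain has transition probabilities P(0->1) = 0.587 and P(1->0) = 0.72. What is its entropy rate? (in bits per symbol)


Stationary distribution: pi_0 = p10/(p01+p10) = 0.5509, pi_1 = 0.4491. Entropy rate H' = pi_0*H(p01) + pi_1*H(p10) = 0.5509*0.978 + 0.4491*0.8555 = 0.923

0.923 bits/symbol


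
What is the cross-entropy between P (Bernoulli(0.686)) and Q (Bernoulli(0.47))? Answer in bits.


H(P,Q) = -p*log2(q) - (1-p)*log2(1-q). -0.686*log2(0.47) = 0.747237; -0.314*log2(0.53) = 0.287604. H(P,Q) = 0.747237 + 0.287604 = 1.0348

1.0348 bits


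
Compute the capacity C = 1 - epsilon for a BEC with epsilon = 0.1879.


C = 1 - epsilon = 1 - 0.1879 = 0.8121

0.8121 bits


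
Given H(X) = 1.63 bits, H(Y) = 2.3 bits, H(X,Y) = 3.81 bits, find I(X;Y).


I(X;Y) = H(X) + H(Y) - H(X,Y) = 1.63 + 2.3 - 3.81 = 0.12

0.12 bits


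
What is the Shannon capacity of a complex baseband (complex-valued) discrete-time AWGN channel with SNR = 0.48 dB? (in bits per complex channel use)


SNR_linear = 10^(0.48/10) = 1.1169; C = log2(1 + SNR_linear) = log2(1 + 1.1169) = 1.0819

1.0819 bits/channel use


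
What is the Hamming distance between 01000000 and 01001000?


Count differing positions: . . . . ^ . . . = 1 differences

1


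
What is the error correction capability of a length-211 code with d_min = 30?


Correction capability = floor((d-1)/2) = floor((30-1)/2) = 14

14 errors


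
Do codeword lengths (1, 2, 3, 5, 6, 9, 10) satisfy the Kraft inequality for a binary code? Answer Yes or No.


Kraft sum = sum(2^(-l_i)) = 0.9248, need <= 1. Result: satisfied (a binary prefix-free code with these lengths exists)

Yes


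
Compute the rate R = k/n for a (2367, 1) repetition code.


Rate = k/n = 1/2367

1/2367


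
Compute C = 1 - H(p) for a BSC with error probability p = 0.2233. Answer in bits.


H(p) = -p*log2(p) - (1-p)*log2(1-p) = -0.2233*log2(0.2233) - 0.7767*log2(0.7767) = 0.482986 + 0.283162 = 0.7661. C = 1 - H(p) = 1 - 0.7661 = 0.2339

0.2339 bits


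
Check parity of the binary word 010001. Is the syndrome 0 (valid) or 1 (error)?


Syndrome = XOR of all bits = 0 XOR 1 XOR 0 XOR 0 XOR 0 XOR 1 = 0

0


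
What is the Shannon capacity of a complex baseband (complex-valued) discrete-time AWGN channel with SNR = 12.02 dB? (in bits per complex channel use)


SNR_linear = 10^(12.02/10) = 15.9221; C = log2(1 + SNR_linear) = log2(1 + 15.9221) = 4.0808

4.0808 bits/channel use


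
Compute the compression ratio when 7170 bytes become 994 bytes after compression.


Ratio = original / compressed = 7170 / 994 = 7.2133

7.2133


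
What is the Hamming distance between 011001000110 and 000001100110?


Count differing positions: . ^ ^ . . . ^ . . . . . = 3 differences

3


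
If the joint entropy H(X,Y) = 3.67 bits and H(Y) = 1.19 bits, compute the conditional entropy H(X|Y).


H(X|Y) = H(X,Y) - H(Y) = 3.67 - 1.19 = 2.48

2.48 bits


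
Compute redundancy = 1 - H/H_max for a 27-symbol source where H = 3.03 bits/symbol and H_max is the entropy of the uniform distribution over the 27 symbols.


H_max = log2(K) = log2(27) = 4.7549 bits/symbol. Redundancy = 1 - H/H_max = 1 - 3.03/4.7549 = 1 - 0.6372 = 0.3628

0.3628


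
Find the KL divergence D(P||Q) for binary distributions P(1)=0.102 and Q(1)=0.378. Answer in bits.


KL = p*log2(p/q) + (1-p)*log2((1-p)/(1-q)) = 0.102*log2(0.102/0.378) + 0.898*log2(0.898/0.622) = 0.283

0.283 bits


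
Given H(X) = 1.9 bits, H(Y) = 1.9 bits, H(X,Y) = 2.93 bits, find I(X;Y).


I(X;Y) = H(X) + H(Y) - H(X,Y) = 1.9 + 1.9 - 2.93 = 0.87

0.87 bits


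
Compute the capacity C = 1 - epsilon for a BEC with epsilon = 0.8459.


C = 1 - epsilon = 1 - 0.8459 = 0.1541

0.1541 bits


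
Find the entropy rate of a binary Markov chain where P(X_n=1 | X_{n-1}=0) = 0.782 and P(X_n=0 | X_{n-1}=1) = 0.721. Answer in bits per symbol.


Stationary distribution: pi_0 = p10/(p01+p10) = 0.4797, pi_1 = 0.5203. Entropy rate H' = pi_0*H(p01) + pi_1*H(p10) = 0.4797*0.7565 + 0.5203*0.8541 = 0.8073

0.8073 bits/symbol


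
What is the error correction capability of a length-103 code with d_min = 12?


Correction capability = floor((d-1)/2) = floor((12-1)/2) = 5

5 errors


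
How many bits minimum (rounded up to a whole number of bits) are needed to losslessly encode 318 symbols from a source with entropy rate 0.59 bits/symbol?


Minimum bits >= n * H = 318 * 0.59 = 187.62, rounded up to a whole number of bits = 188

188 bits


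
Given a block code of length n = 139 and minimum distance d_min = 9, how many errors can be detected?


Detection capability = d_min - 1 = 9 - 1 = 8

8 errors


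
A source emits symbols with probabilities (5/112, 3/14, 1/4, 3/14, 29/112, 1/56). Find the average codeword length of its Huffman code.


Huffman construction (repeatedly merge the two least-probable nodes; each merge adds 1 bit to every symbol beneath it): 1/56 + 5/112 = 1/16; 1/16 + 3/14 = 31/112; 3/14 + 1/4 = 13/28; 29/112 + 31/112 = 15/28; 13/28 + 15/28 = 1. Resulting codeword lengths (in the order the probabilities were given): (4, 3, 2, 2, 2, 4). L_avg = sum(p_i * l_i) = 5/112*4 + 3/14*3 + 1/4*2 + 3/14*2 + 29/112*2 + 1/56*4 = 131/56 = 2.3393

2.3393 bits


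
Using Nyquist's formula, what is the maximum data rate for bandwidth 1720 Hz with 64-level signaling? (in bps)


Rate = 2 * B * log2(M) = 2 * 1720 * 6.0 = 20640.0

20640.0 bps


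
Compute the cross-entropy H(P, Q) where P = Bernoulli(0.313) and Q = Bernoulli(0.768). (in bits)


H(P,Q) = -p*log2(q) - (1-p)*log2(1-q). -0.313*log2(0.768) = 0.119197; -0.687*log2(0.232) = 1.448061. H(P,Q) = 0.119197 + 1.448061 = 1.5673

1.5673 bits


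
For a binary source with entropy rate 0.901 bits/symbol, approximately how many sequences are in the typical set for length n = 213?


log2|A_typical| = nH = 213 * 0.901 = 191.913, so |A_typical| ~ 2^191.913 = 5.910e+57

5.910e+57


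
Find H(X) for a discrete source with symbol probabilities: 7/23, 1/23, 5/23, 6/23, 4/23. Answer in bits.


H = -sum(p_i * log2(p_i)). Terms: -(7/23)*log2(7/23) = 0.522324; -(1/23)*log2(1/23) = 0.196677; -(5/23)*log2(5/23) = 0.478616; -(6/23)*log2(6/23) = 0.505722; -(4/23)*log2(4/23) = 0.438880. H = 0.522324 + 0.196677 + 0.478616 + 0.505722 + 0.438880 = 2.1422

2.1422 bits


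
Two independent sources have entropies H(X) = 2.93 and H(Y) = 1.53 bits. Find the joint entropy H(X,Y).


For independent variables, H(X,Y) = H(X) + H(Y) = 2.93 + 1.53 = 4.46

4.46 bits


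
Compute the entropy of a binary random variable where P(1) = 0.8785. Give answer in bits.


H = -p*log2(p) - (1-p)*log2(1-p). -0.8785*log2(0.8785) = 0.164179; -0.1215*log2(0.1215) = 0.369478. H = 0.164179 + 0.369478 = 0.5337

0.5337 bits


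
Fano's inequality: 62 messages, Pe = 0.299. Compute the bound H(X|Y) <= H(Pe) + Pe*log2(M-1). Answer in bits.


H(Pe) = -Pe*log2(Pe) - (1-Pe)*log2(1-Pe) = -0.299*log2(0.299) - 0.701*log2(0.701) = 0.520793 + 0.359272 = 0.8801. Pe*log2(M-1) = 0.299*log2(61) = 1.773290. Bound = H(Pe) + Pe*log2(M-1) = 0.520793 + 0.359272 + 1.773290 = 2.6534

2.6534 bits


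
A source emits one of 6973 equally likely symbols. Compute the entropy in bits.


H = log2(n) = log2(6973) = 12.7676

12.7676 bits


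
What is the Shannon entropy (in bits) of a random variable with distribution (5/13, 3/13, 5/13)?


H = -sum(p_i * log2(p_i)). Terms: -(5/13)*log2(5/13) = 0.530197; -(3/13)*log2(3/13) = 0.488187; -(5/13)*log2(5/13) = 0.530197. H = 0.530197 + 0.488187 + 0.530197 = 1.5486

1.5486 bits


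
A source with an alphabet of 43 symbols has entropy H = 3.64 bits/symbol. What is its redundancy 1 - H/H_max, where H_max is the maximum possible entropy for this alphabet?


H_max = log2(K) = log2(43) = 5.4263 bits/symbol. Redundancy = 1 - H/H_max = 1 - 3.64/5.4263 = 1 - 0.6708 = 0.3292

0.3292


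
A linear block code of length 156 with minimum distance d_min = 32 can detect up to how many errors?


Detection capability = d_min - 1 = 32 - 1 = 31

31 errors


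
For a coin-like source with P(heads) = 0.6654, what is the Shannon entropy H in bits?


H = -p*log2(p) - (1-p)*log2(1-p). -0.6654*log2(0.6654) = 0.391060; -0.3346*log2(0.3346) = 0.528498. H = 0.391060 + 0.528498 = 0.9196

0.9196 bits


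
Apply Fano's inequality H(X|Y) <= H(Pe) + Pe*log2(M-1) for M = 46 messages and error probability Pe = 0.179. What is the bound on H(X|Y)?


H(Pe) = -Pe*log2(Pe) - (1-Pe)*log2(1-Pe) = -0.179*log2(0.179) - 0.821*log2(0.821) = 0.444272 + 0.233612 = 0.6779. Pe*log2(M-1) = 0.179*log2(45) = 0.983042. Bound = H(Pe) + Pe*log2(M-1) = 0.444272 + 0.233612 + 0.983042 = 1.6609

1.6609 bits


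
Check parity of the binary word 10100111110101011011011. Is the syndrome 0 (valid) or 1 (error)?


Syndrome = XOR of all bits = 1 XOR 0 XOR 1 XOR 0 XOR 0 XOR 1 XOR 1 XOR 1 XOR 1 XOR 1 XOR 0 XOR 1 XOR 0 XOR 1 XOR 0 XOR 1 XOR 1 XOR 0 XOR 1 XOR 1 XOR 0 XOR 1 XOR 1 = 1

1


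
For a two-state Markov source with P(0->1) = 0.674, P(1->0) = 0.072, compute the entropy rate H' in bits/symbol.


Stationary distribution: pi_0 = p10/(p01+p10) = 0.0965, pi_1 = 0.9035. Entropy rate H' = pi_0*H(p01) + pi_1*H(p10) = 0.0965*0.9108 + 0.9035*0.3733 = 0.4252

0.4252 bits/symbol


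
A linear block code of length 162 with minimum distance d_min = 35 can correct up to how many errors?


Correction capability = floor((d-1)/2) = floor((35-1)/2) = 17

17 errors


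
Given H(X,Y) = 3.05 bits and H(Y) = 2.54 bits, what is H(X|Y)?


H(X|Y) = H(X,Y) - H(Y) = 3.05 - 2.54 = 0.51

0.51 bits


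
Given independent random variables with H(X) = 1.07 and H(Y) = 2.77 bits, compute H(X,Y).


For independent variables, H(X,Y) = H(X) + H(Y) = 1.07 + 2.77 = 3.84

3.84 bits


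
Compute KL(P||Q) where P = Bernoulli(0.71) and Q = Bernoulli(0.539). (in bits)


KL = p*log2(p/q) + (1-p)*log2((1-p)/(1-q)) = 0.71*log2(0.71/0.539) + 0.29*log2(0.29/0.461) = 0.0883

0.0883 bits


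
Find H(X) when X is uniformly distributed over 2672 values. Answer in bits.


H = log2(n) = log2(2672) = 11.3837

11.3837 bits


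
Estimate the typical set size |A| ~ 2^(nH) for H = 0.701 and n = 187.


log2|A_typical| = nH = 187 * 0.701 = 131.087, so |A_typical| ~ 2^131.087 = 2.891e+39

2.891e+39


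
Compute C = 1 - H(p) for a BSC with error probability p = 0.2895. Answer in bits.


H(p) = -p*log2(p) - (1-p)*log2(1-p) = -0.2895*log2(0.2895) - 0.7105*log2(0.7105) = 0.517732 + 0.350343 = 0.8681. C = 1 - H(p) = 1 - 0.8681 = 0.1319

0.1319 bits


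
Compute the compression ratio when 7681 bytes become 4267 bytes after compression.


Ratio = original / compressed = 7681 / 4267 = 1.8001

1.8001


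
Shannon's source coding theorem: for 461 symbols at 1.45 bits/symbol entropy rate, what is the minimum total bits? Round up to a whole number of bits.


Minimum bits >= n * H = 461 * 1.45 = 668.45, rounded up to a whole number of bits = 669

669 bits


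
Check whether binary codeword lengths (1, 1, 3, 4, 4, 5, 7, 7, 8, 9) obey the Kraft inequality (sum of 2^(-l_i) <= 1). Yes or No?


Kraft sum = sum(2^(-l_i)) = 1.3027, need <= 1. Result: violated (a binary prefix-free code with these lengths cannot exist)

No


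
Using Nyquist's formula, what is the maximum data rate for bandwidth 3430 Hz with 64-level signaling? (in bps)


Rate = 2 * B * log2(M) = 2 * 3430 * 6.0 = 41160.0

41160.0 bps


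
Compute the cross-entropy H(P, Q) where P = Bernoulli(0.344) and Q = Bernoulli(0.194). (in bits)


H(P,Q) = -p*log2(q) - (1-p)*log2(1-q). -0.344*log2(0.194) = 0.813860; -0.656*log2(0.806) = 0.204113. H(P,Q) = 0.813860 + 0.204113 = 1.018

1.018 bits


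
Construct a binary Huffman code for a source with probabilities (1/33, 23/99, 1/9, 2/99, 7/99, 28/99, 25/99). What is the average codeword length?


Huffman construction (repeatedly merge the two least-probable nodes; each merge adds 1 bit to every symbol beneath it): 2/99 + 1/33 = 5/99; 5/99 + 7/99 = 4/33; 1/9 + 4/33 = 23/99; 23/99 + 23/99 = 46/99; 25/99 + 28/99 = 53/99; 46/99 + 53/99 = 1. Resulting codeword lengths (in the order the probabilities were given): (5, 2, 3, 5, 4, 2, 2). L_avg = sum(p_i * l_i) = 1/33*5 + 23/99*2 + 1/9*3 + 2/99*5 + 7/99*4 + 28/99*2 + 25/99*2 = 238/99 = 2.404

2.404 bits


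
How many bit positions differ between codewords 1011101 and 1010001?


Count differing positions: . . . ^ ^ . . = 2 differences

2


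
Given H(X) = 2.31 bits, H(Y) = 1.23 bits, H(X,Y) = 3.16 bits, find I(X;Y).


I(X;Y) = H(X) + H(Y) - H(X,Y) = 2.31 + 1.23 - 3.16 = 0.38

0.38 bits


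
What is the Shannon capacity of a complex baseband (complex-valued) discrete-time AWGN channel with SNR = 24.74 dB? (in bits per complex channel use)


SNR_linear = 10^(24.74/10) = 297.8516; C = log2(1 + SNR_linear) = log2(1 + 297.8516) = 8.2233

8.2233 bits/channel use


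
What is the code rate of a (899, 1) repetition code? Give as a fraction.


Rate = k/n = 1/899

1/899


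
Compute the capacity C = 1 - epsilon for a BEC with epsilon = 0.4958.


C = 1 - epsilon = 1 - 0.4958 = 0.5042

0.5042 bits


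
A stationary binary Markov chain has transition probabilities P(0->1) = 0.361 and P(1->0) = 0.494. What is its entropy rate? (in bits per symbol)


Stationary distribution: pi_0 = p10/(p01+p10) = 0.5778, pi_1 = 0.4222. Entropy rate H' = pi_0*H(p01) + pi_1*H(p10) = 0.5778*0.9435 + 0.4222*0.9999 = 0.9673

0.9673 bits/symbol


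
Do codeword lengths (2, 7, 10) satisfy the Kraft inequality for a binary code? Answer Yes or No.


Kraft sum = sum(2^(-l_i)) = 0.2588, need <= 1. Result: satisfied (a binary prefix-free code with these lengths exists)

Yes


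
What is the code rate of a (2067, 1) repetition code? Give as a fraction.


Rate = k/n = 1/2067

1/2067


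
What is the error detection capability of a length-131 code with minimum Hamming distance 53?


Detection capability = d_min - 1 = 53 - 1 = 52

52 errors


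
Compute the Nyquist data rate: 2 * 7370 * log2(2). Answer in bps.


Rate = 2 * B * log2(M) = 2 * 7370 * 1.0 = 14740.0

14740.0 bps


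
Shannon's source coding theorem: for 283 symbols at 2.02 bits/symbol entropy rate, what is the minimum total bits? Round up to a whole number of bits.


Minimum bits >= n * H = 283 * 2.02 = 571.66, rounded up to a whole number of bits = 572

572 bits


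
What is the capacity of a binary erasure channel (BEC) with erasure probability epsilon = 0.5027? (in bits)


C = 1 - epsilon = 1 - 0.5027 = 0.4973

0.4973 bits


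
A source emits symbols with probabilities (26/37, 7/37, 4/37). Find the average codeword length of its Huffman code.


Huffman construction (repeatedly merge the two least-probable nodes; each merge adds 1 bit to every symbol beneath it): 4/37 + 7/37 = 11/37; 11/37 + 26/37 = 1. Resulting codeword lengths (in the order the probabilities were given): (1, 2, 2). L_avg = sum(p_i * l_i) = 26/37*1 + 7/37*2 + 4/37*2 = 48/37 = 1.2973

1.2973 bits


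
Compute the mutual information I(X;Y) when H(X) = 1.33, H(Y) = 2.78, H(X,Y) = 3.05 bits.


I(X;Y) = H(X) + H(Y) - H(X,Y) = 1.33 + 2.78 - 3.05 = 1.06

1.06 bits


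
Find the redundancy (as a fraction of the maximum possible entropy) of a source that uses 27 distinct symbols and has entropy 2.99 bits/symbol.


H_max = log2(K) = log2(27) = 4.7549 bits/symbol. Redundancy = 1 - H/H_max = 1 - 2.99/4.7549 = 1 - 0.6288 = 0.3712

0.3712


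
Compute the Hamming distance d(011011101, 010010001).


Count differing positions: . . ^ . . ^ ^ . . = 3 differences

3


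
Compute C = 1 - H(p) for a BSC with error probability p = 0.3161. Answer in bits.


H(p) = -p*log2(p) - (1-p)*log2(1-p) = -0.3161*log2(0.3161) - 0.6839*log2(0.6839) = 0.525215 + 0.374875 = 0.9001. C = 1 - H(p) = 1 - 0.9001 = 0.0999

0.0999 bits


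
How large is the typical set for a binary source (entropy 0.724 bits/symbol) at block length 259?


log2|A_typical| = nH = 259 * 0.724 = 187.516, so |A_typical| ~ 2^187.516 = 2.805e+56

2.805e+56


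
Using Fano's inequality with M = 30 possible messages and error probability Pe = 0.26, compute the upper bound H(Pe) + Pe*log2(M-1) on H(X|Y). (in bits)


H(Pe) = -Pe*log2(Pe) - (1-Pe)*log2(1-Pe) = -0.26*log2(0.26) - 0.74*log2(0.74) = 0.505288 + 0.321458 = 0.8267. Pe*log2(M-1) = 0.26*log2(29) = 1.263075. Bound = H(Pe) + Pe*log2(M-1) = 0.505288 + 0.321458 + 1.263075 = 2.0898

2.0898 bits


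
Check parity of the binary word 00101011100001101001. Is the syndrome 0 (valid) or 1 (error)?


Syndrome = XOR of all bits = 0 XOR 0 XOR 1 XOR 0 XOR 1 XOR 0 XOR 1 XOR 1 XOR 1 XOR 0 XOR 0 XOR 0 XOR 0 XOR 1 XOR 1 XOR 0 XOR 1 XOR 0 XOR 0 XOR 1 = 1

1


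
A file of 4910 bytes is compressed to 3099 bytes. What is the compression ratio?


Ratio = original / compressed = 4910 / 3099 = 1.5844

1.5844


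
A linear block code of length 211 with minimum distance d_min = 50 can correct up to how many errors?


Correction capability = floor((d-1)/2) = floor((50-1)/2) = 24

24 errors


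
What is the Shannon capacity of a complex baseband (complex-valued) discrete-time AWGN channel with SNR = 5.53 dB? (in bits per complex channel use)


SNR_linear = 10^(5.53/10) = 3.5727; C = log2(1 + SNR_linear) = log2(1 + 3.5727) = 2.1931

2.1931 bits/channel use


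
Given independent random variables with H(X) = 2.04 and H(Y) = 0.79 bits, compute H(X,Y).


For independent variables, H(X,Y) = H(X) + H(Y) = 2.04 + 0.79 = 2.83

2.83 bits


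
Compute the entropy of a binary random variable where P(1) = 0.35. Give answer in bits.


H = -p*log2(p) - (1-p)*log2(1-p). -0.35*log2(0.35) = 0.530101; -0.65*log2(0.65) = 0.403967. H = 0.530101 + 0.403967 = 0.9341

0.9341 bits
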